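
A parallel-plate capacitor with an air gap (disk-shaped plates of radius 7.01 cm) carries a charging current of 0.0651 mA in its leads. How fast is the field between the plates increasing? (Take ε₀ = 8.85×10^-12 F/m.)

By continuity, I_d in the gap equals the 0.0651 mA flowing in the wire.
Since I_d = ε₀ A dE/dt, dE/dt = I_d/(ε₀A) = (6.51×10^-5)/((8.85×10^-12)(0.01544)) = 4.76×10^8 V/(m·s).

4.76×10^8 V/(m·s)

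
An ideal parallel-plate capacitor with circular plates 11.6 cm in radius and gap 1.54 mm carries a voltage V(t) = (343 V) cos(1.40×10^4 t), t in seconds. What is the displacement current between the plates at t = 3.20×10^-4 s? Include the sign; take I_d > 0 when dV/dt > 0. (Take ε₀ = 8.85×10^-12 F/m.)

1.14×10^-3 A

dV/dt = (343)(1.40×10^4)·−sin(4.48) = 4.673×10^6 V/s.
I_d = C dV/dt with C = ε₀A/d = (8.85×10^-12)(0.04227)/(1.54×10^-3) = 2.429×10^-10 F, so I_d = (2.429×10^-10)(4.673×10^6) = 1.14×10^-3 A.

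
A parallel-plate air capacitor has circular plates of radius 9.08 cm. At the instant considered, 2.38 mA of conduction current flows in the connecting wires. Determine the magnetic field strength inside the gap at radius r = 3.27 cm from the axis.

No conduction current crosses the gap, so I_d there equals the 2.38×10^-3 A in the leads.
An Ampèrian loop of radius r encloses a fraction (r/R)² of I_d. Then B·2πr = μ₀ I_d (r/R)², giving B = μ₀ I_d r/(2πR²) = 1.89×10^-9 T.

1.89×10^-9 T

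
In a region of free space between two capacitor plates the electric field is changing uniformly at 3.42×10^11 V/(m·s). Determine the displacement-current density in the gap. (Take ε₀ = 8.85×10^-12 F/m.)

3.03 A/m²

The displacement-current density is ε₀ ∂E/∂t = (8.85×10^-12)(3.42×10^11) = 3.03 A/m².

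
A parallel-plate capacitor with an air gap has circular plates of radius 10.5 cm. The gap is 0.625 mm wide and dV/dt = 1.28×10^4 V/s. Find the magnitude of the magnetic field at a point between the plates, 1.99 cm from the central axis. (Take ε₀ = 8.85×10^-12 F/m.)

2.27×10^-12 T

I_d = C dV/dt with C = ε₀πR²/d = 4.905×10^-10 F, so I_d = (4.905×10^-10)(1.28×10^4) = 6.278×10^-6 A.
An Ampèrian loop of radius r encloses a fraction (r/R)² of I_d. Then B·2πr = μ₀ I_d (r/R)², giving B = μ₀ I_d r/(2πR²) = 2.27×10^-12 T.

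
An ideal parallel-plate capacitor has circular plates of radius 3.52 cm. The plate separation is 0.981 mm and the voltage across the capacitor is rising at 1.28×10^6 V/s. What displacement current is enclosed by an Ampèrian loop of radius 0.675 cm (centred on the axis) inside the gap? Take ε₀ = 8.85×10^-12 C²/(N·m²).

1.65×10^-6 A

I_d = C dV/dt with C = ε₀πR²/d = 3.512×10^-11 F, so I_d = (3.512×10^-11)(1.28×10^6) = 4.495×10^-5 A.
Through an area πr² the displacement current is I_d·(πr²/πR²) = I_d (r/R)² = 1.65×10^-6 A.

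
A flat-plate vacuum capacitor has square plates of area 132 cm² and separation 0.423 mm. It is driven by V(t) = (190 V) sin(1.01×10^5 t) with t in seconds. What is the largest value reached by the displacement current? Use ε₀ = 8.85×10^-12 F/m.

The displacement current equals the conduction current C dV/dt, which peaks at C V₀ ω.
With C = ε₀A/d = (8.85×10^-12)(0.0132)/(4.23×10^-4) = 2.762×10^-10 F and ω = 1.01×10^5 rad/s, I_d,max = (2.762×10^-10)(190)(1.01×10^5) = 5.30×10^-3 A.

5.30×10^-3 A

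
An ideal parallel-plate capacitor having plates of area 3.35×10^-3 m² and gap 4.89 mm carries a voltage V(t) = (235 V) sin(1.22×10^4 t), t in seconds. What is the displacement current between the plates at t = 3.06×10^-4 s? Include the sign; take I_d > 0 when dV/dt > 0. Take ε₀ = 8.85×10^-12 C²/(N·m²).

-1.44×10^-5 A

dV/dt = (235)(1.22×10^4)·cos(3.7332) = -2.380×10^6 V/s.
I_d = C dV/dt with C = ε₀A/d = (8.85×10^-12)(3.35×10^-3)/(4.89×10^-3) = 6.063×10^-12 F, so I_d = (6.063×10^-12)(-2.380×10^6) = -1.44×10^-5 A.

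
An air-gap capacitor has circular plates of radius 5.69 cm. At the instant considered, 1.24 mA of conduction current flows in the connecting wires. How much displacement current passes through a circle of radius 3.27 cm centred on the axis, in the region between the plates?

Between the plates the displacement current equals the wire current: I_d = 1.24 mA = 1.24×10^-3 A.
The field is uniform, so I_d,enc = I_d (r/R)² = (1.24×10^-3)(3.27/5.69)² = 4.10×10^-4 A.

4.10×10^-4 A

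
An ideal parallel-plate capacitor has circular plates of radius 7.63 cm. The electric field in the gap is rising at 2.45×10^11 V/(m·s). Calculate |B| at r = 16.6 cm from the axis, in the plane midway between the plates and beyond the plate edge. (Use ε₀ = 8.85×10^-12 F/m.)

I_d = ε₀ dΦ_E/dt = ε₀ πR² (dE/dt) = (8.85×10^-12)(0.01829)(2.45×10^11) = 0.03966 A through the full plate area.
Outside the plates the loop encloses all of I_d, so B·2πr = μ₀ I_d and B = 4.78×10^-8 T.

4.78×10^-8 T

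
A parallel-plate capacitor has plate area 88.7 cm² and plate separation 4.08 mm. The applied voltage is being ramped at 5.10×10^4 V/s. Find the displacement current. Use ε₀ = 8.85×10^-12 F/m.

9.81×10^-7 A

C = ε₀A/d = (8.85×10^-12)(8.87×10^-3)/(4.08×10^-3) = 1.924×10^-11 F.
I_d = C dV/dt = (1.924×10^-11)(5.10×10^4) = 9.81×10^-7 A.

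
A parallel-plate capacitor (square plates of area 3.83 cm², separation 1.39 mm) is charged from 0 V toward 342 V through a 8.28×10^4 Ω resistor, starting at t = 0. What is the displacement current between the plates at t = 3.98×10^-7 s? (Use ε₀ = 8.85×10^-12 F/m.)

5.75×10^-4 A

C = ε₀A/d = (8.85×10^-12)(3.83×10^-4)/(1.39×10^-3) = 2.439×10^-12 F and τ = RC = 2.019×10^-7 s. I_d in the gap equals the RC charging current.
I_d(t) = (V₀/R) e^(−t/τ) = 4.130×10^-3 · e^(−1.971) = 5.75×10^-4 A.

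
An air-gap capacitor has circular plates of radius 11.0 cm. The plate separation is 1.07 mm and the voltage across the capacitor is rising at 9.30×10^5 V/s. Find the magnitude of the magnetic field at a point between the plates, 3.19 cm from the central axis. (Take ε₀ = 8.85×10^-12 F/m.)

1.54×10^-10 T

With E = V/d, dE/dt = 8.692×10^8 V/(m·s) and πR² = 0.03801 m², giving I_d = ε₀ πR² dE/dt = 2.924×10^-4 A.
An Ampèrian loop of radius r encloses a fraction (r/R)² of I_d. Then B·2πr = μ₀ I_d (r/R)², giving B = μ₀ I_d r/(2πR²) = 1.54×10^-10 T.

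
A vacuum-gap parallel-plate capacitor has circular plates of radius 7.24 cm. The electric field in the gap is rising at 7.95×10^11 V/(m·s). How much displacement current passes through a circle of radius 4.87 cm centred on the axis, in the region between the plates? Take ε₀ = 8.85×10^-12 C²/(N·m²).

0.0524 A

Total displacement current: I_d = ε₀(πR²)(dE/dt) = (8.85×10^-12)(0.01647)(7.95×10^11) = 0.1159 A.
Since J_d is uniform, the enclosed fraction is (r/R)² = 0.4525, giving I_d,enc = 0.0524 A.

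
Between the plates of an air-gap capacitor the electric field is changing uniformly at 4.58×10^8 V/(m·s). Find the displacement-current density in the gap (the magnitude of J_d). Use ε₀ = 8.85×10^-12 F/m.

4.05×10^-3 A/m²

J_d = ε₀ ∂E/∂t, so J_d = 4.05×10^-3 A/m².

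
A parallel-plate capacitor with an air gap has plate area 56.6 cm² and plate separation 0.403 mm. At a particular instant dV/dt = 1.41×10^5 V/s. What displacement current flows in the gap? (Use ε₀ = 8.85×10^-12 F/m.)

1.75×10^-5 A

C = ε₀A/d = (8.85×10^-12)(5.66×10^-3)/(4.03×10^-4) = 1.243×10^-10 F.
I_d = C dV/dt = (1.243×10^-10)(1.41×10^5) = 1.75×10^-5 A.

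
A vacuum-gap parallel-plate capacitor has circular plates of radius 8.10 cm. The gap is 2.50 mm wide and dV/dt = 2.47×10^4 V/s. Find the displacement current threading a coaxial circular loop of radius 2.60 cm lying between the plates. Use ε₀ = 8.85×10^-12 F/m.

1.86×10^-7 A

dE/dt = (dV/dt)/d = 9.880×10^6 V/(m·s); I_d = ε₀(πR²)(dE/dt) = (8.85×10^-12)(0.02061)(9.880×10^6) = 1.802×10^-6 A.
Since J_d is uniform, the enclosed fraction is (r/R)² = 0.1030, giving I_d,enc = 1.86×10^-7 A.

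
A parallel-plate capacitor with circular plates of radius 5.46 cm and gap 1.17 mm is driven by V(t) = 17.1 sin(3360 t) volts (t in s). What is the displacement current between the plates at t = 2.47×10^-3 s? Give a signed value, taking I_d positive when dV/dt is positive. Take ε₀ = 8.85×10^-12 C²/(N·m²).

-1.75×10^-6 A

C = ε₀A/d = (8.85×10^-12)(9.366×10^-3)/(1.17×10^-3) = 7.085×10^-11 F. dV/dt = V₀ω·cos(ωt); at ωt = 8.2992 rad this factor is -0.4307.
I_d = C dV/dt = (7.085×10^-11)(17.1)(3360)(-0.4307) = -1.75×10^-6 A.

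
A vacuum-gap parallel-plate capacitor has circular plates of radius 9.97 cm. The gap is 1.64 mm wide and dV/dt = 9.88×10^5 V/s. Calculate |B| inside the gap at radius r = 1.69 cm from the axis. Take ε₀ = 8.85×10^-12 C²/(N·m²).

I_d = C dV/dt with C = ε₀πR²/d = 1.685×10^-10 F, so I_d = (1.685×10^-10)(9.88×10^5) = 1.665×10^-4 A.
An Ampèrian loop of radius r encloses a fraction (r/R)² of I_d. Then B·2πr = μ₀ I_d (r/R)², giving B = μ₀ I_d r/(2πR²) = 5.66×10^-11 T.

5.66×10^-11 T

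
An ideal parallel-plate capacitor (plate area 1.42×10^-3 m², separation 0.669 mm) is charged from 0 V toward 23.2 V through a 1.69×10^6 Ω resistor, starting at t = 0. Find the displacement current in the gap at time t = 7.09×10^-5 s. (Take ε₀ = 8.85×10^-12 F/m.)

1.47×10^-6 A

C = ε₀A/d = (8.85×10^-12)(1.42×10^-3)/(6.69×10^-4) = 1.878×10^-11 F, so τ = RC = 3.174×10^-5 s.
The conduction current is I(t) = (V₀/R) e^(−t/τ), and the displacement current between the plates equals it.
t/τ = 2.234; I_d = (23.2/1.69×10^6) · e^(−2.234) = (1.373×10^-5)(0.1071) = 1.47×10^-6 A.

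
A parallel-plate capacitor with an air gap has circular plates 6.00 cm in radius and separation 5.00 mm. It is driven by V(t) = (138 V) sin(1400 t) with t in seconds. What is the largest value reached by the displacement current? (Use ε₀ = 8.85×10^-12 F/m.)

C = ε₀A/d = (8.85×10^-12)(0.01131)/(5.00×10^-3) = 2.002×10^-11 F; ω = 1400 rad/s.
I_d = C dV/dt, so |I_d|_max = C V₀ ω = (2.002×10^-11)(138)(1400) = 3.87×10^-6 A.

3.87×10^-6 A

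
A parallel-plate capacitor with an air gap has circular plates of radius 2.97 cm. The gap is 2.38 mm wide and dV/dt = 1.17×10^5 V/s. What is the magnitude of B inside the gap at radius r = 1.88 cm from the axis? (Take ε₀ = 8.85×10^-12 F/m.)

With E = V/d, dE/dt = 4.916×10^7 V/(m·s) and πR² = 2.771×10^-3 m², giving I_d = ε₀ πR² dE/dt = 1.206×10^-6 A.
For r < R the Ampère–Maxwell law gives B(2πr) = μ₀ I_d (r²/R²), so B = μ₀ I_d r/(2πR²) = (4π×10^-7)(1.206×10^-6)(0.0188)/(2π·0.0297²) = 5.14×10^-12 T.

5.14×10^-12 T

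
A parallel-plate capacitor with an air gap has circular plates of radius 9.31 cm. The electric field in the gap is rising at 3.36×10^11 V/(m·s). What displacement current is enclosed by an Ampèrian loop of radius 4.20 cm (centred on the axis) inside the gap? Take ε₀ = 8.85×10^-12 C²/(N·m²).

0.0165 A

I_d = ε₀ dΦ_E/dt = ε₀ πR² (dE/dt) = (8.85×10^-12)(0.02723)(3.36×10^11) = 0.08097 A through the full plate area.
Through an area πr² the displacement current is I_d·(πr²/πR²) = I_d (r/R)² = 0.0165 A.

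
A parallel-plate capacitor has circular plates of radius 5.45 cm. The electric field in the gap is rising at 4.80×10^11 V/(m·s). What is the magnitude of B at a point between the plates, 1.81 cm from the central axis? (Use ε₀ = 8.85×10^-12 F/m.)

I_d = ε₀ dΦ_E/dt = ε₀ πR² (dE/dt) = (8.85×10^-12)(9.331×10^-3)(4.80×10^11) = 0.03964 A through the full plate area.
For r < R the Ampère–Maxwell law gives B(2πr) = μ₀ I_d (r²/R²), so B = μ₀ I_d r/(2πR²) = (4π×10^-7)(0.03964)(0.0181)/(2π·0.0545²) = 4.83×10^-8 T.

4.83×10^-8 T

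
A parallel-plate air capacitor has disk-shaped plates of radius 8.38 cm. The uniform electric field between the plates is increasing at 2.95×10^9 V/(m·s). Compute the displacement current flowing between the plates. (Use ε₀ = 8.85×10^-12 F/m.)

5.76×10^-4 A

The displacement current is ε₀ times dΦ_E/dt = ε₀ A dE/dt = (8.85×10^-12)(0.02206)(2.95×10^9) = 5.76×10^-4 A.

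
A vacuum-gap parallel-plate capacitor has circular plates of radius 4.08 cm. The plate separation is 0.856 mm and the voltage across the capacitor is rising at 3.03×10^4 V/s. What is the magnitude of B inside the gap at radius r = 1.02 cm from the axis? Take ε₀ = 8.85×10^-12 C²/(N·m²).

With E = V/d, dE/dt = 3.540×10^7 V/(m·s) and πR² = 5.230×10^-3 m², giving I_d = ε₀ πR² dE/dt = 1.639×10^-6 A.
For r < R the Ampère–Maxwell law gives B(2πr) = μ₀ I_d (r²/R²), so B = μ₀ I_d r/(2πR²) = (4π×10^-7)(1.639×10^-6)(0.0102)/(2π·0.0408²) = 2.01×10^-12 T.

2.01×10^-12 T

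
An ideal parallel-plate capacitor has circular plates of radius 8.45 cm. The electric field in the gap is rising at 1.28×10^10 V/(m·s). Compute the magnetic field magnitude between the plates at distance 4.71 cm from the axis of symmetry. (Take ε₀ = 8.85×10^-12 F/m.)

3.35×10^-9 T

Through the whole plate area (πR² = 0.02243 m²), I_d = ε₀ πR² dE/dt = 2.541×10^-3 A.
An Ampèrian loop of radius r encloses a fraction (r/R)² of I_d. Then B·2πr = μ₀ I_d (r/R)², giving B = μ₀ I_d r/(2πR²) = 3.35×10^-9 T.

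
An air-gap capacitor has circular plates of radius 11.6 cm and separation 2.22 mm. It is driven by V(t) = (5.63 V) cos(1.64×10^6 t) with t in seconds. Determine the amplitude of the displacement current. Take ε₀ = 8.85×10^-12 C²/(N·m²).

The displacement current equals the conduction current C dV/dt, which peaks at C V₀ ω.
With C = ε₀A/d = (8.85×10^-12)(0.04227)/(2.22×10^-3) = 1.685×10^-10 F and ω = 1.64×10^6 rad/s, I_d,max = (1.685×10^-10)(5.63)(1.64×10^6) = 1.56×10^-3 A.

1.56×10^-3 A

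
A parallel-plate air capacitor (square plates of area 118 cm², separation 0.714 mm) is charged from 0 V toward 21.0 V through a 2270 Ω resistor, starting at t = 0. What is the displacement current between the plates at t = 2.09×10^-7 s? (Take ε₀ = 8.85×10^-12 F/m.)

4.93×10^-3 A

C = ε₀A/d = (8.85×10^-12)(0.0118)/(7.14×10^-4) = 1.463×10^-10 F and τ = RC = 3.321×10^-7 s. I_d in the gap equals the RC charging current.
I_d(t) = (V₀/R) e^(−t/τ) = 9.251×10^-3 · e^(−0.6293) = 4.93×10^-3 A.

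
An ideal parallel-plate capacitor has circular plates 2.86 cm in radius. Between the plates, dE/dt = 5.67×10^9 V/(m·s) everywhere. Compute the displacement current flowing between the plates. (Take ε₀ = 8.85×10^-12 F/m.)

With a uniform field, Φ_E = EA, so I_d = ε₀ A dE/dt = 1.29×10^-4 A.

1.29×10^-4 A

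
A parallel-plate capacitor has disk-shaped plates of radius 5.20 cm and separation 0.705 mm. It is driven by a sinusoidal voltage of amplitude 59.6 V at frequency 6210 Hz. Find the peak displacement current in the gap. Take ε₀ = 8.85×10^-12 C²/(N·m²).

(dE/dt)_max = V₀ω/d = 3.299×10^9 V/(m·s); ω = 2πf = 3.902×10^4 rad/s.
I_d,max = ε₀ A (dE/dt)_max = (8.85×10^-12)(8.495×10^-3)(3.299×10^9) = 2.48×10^-4 A.

2.48×10^-4 A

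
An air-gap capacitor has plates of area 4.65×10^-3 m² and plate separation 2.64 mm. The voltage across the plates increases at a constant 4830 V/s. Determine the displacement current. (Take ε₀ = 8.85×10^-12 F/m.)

E = V/d so dE/dt = (dV/dt)/d = 1.830×10^6 V/(m·s), and I_d = ε₀ A dE/dt = (8.85×10^-12)(4.65×10^-3)(1.830×10^6) = 7.53×10^-8 A.

7.53×10^-8 A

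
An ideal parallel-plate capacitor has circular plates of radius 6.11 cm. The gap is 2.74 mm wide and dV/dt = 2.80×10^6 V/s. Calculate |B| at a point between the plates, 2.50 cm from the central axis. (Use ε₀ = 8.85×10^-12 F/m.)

1.42×10^-10 T

With E = V/d, dE/dt = 1.022×10^9 V/(m·s) and πR² = 0.01173 m², giving I_d = ε₀ πR² dE/dt = 1.061×10^-4 A.
An Ampèrian loop of radius r encloses a fraction (r/R)² of I_d. Then B·2πr = μ₀ I_d (r/R)², giving B = μ₀ I_d r/(2πR²) = 1.42×10^-10 T.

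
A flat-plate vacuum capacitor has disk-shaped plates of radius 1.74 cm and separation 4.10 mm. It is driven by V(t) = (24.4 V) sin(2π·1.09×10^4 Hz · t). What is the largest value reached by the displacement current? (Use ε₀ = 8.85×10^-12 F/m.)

(dE/dt)_max = V₀ω/d = 4.076×10^8 V/(m·s); ω = 2πf = 6.849×10^4 rad/s.
I_d,max = ε₀ A (dE/dt)_max = (8.85×10^-12)(9.511×10^-4)(4.076×10^8) = 3.43×10^-6 A.

3.43×10^-6 A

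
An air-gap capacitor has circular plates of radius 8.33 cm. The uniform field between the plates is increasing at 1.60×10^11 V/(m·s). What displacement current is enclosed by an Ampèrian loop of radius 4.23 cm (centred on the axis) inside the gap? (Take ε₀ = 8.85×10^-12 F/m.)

7.96×10^-3 A

Through the whole plate area (πR² = 0.02180 m²), I_d = ε₀ πR² dE/dt = 0.03087 A.
The field is uniform, so I_d,enc = I_d (r/R)² = (0.03087)(4.23/8.33)² = 7.96×10^-3 A.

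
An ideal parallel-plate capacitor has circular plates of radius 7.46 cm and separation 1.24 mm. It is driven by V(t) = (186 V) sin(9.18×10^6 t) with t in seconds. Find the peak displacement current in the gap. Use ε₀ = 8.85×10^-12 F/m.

0.213 A

The displacement current equals the conduction current C dV/dt, which peaks at C V₀ ω.
With C = ε₀A/d = (8.85×10^-12)(0.01748)/(1.24×10^-3) = 1.248×10^-10 F and ω = 9.18×10^6 rad/s, I_d,max = (1.248×10^-10)(186)(9.18×10^6) = 0.213 A.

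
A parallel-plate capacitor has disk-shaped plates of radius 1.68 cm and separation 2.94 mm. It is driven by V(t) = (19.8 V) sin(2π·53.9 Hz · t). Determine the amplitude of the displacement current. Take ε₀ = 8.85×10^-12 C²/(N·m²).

1.79×10^-8 A

(dE/dt)_max = V₀ω/d = 2.281×10^6 V/(m·s); ω = 2πf = 338.7 rad/s.
I_d,max = ε₀ A (dE/dt)_max = (8.85×10^-12)(8.867×10^-4)(2.281×10^6) = 1.79×10^-8 A.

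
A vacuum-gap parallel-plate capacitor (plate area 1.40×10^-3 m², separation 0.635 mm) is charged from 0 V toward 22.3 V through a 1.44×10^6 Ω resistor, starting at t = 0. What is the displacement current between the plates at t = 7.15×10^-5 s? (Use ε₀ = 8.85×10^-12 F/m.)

1.22×10^-6 A

With C = ε₀A/d = (8.85×10^-12)(1.40×10^-3)/(6.35×10^-4) = 1.951×10^-11 F, the time constant is τ = RC = 2.809×10^-5 s, so t/τ = 2.545 and e^(−t/τ) = 0.07847.
I_d = I_cond = (V₀/R) e^(−t/τ) = (1.549×10^-5)(0.07847) = 1.22×10^-6 A.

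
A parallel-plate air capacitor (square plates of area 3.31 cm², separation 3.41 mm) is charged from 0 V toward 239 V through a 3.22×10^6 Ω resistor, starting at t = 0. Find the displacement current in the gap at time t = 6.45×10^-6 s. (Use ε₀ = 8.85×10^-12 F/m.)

C = ε₀A/d = (8.85×10^-12)(3.31×10^-4)/(3.41×10^-3) = 8.590×10^-13 F, so τ = RC = 2.766×10^-6 s.
The conduction current is I(t) = (V₀/R) e^(−t/τ), and the displacement current between the plates equals it.
t/τ = 2.332; I_d = (239/3.22×10^6) · e^(−2.332) = (7.422×10^-5)(0.09710) = 7.21×10^-6 A.

7.21×10^-6 A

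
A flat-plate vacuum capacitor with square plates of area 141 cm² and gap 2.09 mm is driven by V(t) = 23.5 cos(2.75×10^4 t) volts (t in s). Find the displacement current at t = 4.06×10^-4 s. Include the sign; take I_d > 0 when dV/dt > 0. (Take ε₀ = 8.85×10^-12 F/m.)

C = ε₀A/d = (8.85×10^-12)(0.0141)/(2.09×10^-3) = 5.971×10^-11 F. dV/dt = V₀ω·−sin(ωt); at ωt = 11.165 rad this factor is 0.9857.
I_d = C dV/dt = (5.971×10^-11)(23.5)(2.75×10^4)(0.9857) = 3.80×10^-5 A.

3.80×10^-5 A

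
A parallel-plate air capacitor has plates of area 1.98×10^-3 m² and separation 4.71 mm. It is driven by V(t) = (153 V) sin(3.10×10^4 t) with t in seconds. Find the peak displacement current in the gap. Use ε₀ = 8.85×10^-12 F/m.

1.76×10^-5 A

The displacement current equals the conduction current C dV/dt, which peaks at C V₀ ω.
With C = ε₀A/d = (8.85×10^-12)(1.98×10^-3)/(4.71×10^-3) = 3.720×10^-12 F and ω = 3.10×10^4 rad/s, I_d,max = (3.720×10^-12)(153)(3.10×10^4) = 1.76×10^-5 A.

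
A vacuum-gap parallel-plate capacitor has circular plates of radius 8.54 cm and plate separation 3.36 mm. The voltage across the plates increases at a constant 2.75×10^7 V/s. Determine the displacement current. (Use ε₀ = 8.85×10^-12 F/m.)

E = V/d so dE/dt = (dV/dt)/d = 8.185×10^9 V/(m·s), and I_d = ε₀ A dE/dt = (8.85×10^-12)(0.02291)(8.185×10^9) = 1.66×10^-3 A.

1.66×10^-3 A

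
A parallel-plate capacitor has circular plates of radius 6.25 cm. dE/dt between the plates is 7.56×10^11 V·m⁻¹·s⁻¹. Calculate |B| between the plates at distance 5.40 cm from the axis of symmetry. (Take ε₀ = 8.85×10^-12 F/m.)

I_d = ε₀ dΦ_E/dt = ε₀ πR² (dE/dt) = (8.85×10^-12)(0.01227)(7.56×10^11) = 0.08209 A through the full plate area.
An Ampèrian loop of radius r encloses a fraction (r/R)² of I_d. Then B·2πr = μ₀ I_d (r/R)², giving B = μ₀ I_d r/(2πR²) = 2.27×10^-7 T.

2.27×10^-7 T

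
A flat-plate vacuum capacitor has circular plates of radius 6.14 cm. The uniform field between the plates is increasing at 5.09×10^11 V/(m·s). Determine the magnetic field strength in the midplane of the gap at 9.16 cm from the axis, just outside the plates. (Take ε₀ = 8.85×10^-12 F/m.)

I_d = ε₀ dΦ_E/dt = ε₀ πR² (dE/dt) = (8.85×10^-12)(0.01184)(5.09×10^11) = 0.05334 A through the full plate area.
For r ≥ R the full I_d is enclosed: B = μ₀ I_d/(2πr) = (4π×10^-7)(0.05334)/(2π·0.0916) = 1.16×10^-7 T.

1.16×10^-7 T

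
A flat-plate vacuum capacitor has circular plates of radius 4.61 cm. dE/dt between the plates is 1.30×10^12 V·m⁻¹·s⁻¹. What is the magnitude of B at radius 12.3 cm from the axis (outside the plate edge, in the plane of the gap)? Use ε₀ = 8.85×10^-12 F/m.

Through the whole plate area (πR² = 6.677×10^-3 m²), I_d = ε₀ πR² dE/dt = 0.07682 A.
For r ≥ R the full I_d is enclosed: B = μ₀ I_d/(2πr) = (4π×10^-7)(0.07682)/(2π·0.123) = 1.25×10^-7 T.

1.25×10^-7 T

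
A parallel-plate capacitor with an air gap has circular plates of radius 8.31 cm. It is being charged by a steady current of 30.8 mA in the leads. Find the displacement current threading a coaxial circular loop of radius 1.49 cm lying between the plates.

Between the plates the displacement current equals the wire current: I_d = 30.8 mA = 0.0308 A.
Through an area πr² the displacement current is I_d·(πr²/πR²) = I_d (r/R)² = 9.90×10^-4 A.

9.90×10^-4 A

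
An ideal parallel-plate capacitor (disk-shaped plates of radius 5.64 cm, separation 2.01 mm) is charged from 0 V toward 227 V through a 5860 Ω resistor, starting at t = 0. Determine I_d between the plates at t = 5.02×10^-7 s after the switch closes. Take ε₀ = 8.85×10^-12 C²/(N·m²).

With C = ε₀A/d = (8.85×10^-12)(9.993×10^-3)/(2.01×10^-3) = 4.400×10^-11 F, the time constant is τ = RC = 2.578×10^-7 s, so t/τ = 1.947 and e^(−t/τ) = 0.1427.
I_d = I_cond = (V₀/R) e^(−t/τ) = (0.03874)(0.1427) = 5.53×10^-3 A.

5.53×10^-3 A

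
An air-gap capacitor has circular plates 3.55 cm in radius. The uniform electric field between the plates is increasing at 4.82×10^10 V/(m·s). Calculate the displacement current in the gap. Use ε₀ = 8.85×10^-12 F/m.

I_d = ε₀ A (dE/dt) = (8.85×10^-12)(3.959×10^-3 m²)(4.82×10^10) = 1.69×10^-3 A.

1.69×10^-3 A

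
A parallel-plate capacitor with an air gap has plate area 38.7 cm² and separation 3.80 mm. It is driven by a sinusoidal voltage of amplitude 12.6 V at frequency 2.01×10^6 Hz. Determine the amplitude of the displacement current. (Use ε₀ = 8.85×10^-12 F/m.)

(dE/dt)_max = V₀ω/d = 4.188×10^10 V/(m·s); ω = 2πf = 1.263×10^7 rad/s.
I_d,max = ε₀ A (dE/dt)_max = (8.85×10^-12)(3.87×10^-3)(4.188×10^10) = 1.43×10^-3 A.

1.43×10^-3 A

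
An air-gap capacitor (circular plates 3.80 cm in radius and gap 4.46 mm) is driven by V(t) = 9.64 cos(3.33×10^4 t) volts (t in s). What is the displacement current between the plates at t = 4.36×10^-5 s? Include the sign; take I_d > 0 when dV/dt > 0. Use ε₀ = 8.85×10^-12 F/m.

-2.87×10^-6 A

dV/dt = (9.64)(3.33×10^4)·−sin(1.45188) = -3.187×10^5 V/s.
I_d = C dV/dt with C = ε₀A/d = (8.85×10^-12)(4.536×10^-3)/(4.46×10^-3) = 9.001×10^-12 F, so I_d = (9.001×10^-12)(-3.187×10^5) = -2.87×10^-6 A.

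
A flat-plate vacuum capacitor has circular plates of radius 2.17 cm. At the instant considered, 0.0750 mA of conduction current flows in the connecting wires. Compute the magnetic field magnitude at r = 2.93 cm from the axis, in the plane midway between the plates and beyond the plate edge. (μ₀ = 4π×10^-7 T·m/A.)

5.12×10^-10 T

By continuity the displacement current in the gap matches the conduction current: I_d = 7.50×10^-5 A.
Outside the plates the loop encloses all of I_d, so B·2πr = μ₀ I_d and B = 5.12×10^-10 T.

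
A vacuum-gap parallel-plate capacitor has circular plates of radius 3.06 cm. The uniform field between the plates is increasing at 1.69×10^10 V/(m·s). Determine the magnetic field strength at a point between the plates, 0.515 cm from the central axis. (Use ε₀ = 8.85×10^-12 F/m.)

I_d = ε₀ dΦ_E/dt = ε₀ πR² (dE/dt) = (8.85×10^-12)(2.942×10^-3)(1.69×10^10) = 4.400×10^-4 A through the full plate area.
For r < R the Ampère–Maxwell law gives B(2πr) = μ₀ I_d (r²/R²), so B = μ₀ I_d r/(2πR²) = (4π×10^-7)(4.400×10^-4)(5.15×10^-3)/(2π·0.0306²) = 4.84×10^-10 T.

4.84×10^-10 T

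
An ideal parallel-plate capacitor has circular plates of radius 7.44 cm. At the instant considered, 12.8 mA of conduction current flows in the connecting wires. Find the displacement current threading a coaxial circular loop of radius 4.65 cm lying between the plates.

Between the plates the displacement current equals the wire current: I_d = 12.8 mA = 0.0128 A.
The field is uniform, so I_d,enc = I_d (r/R)² = (0.0128)(4.65/7.44)² = 5.00×10^-3 A.

5.00×10^-3 A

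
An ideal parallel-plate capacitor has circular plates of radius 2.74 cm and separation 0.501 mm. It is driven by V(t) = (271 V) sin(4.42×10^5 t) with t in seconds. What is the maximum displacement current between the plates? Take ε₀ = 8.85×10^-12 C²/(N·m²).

The displacement current equals the conduction current C dV/dt, which peaks at C V₀ ω.
With C = ε₀A/d = (8.85×10^-12)(2.359×10^-3)/(5.01×10^-4) = 4.167×10^-11 F and ω = 4.42×10^5 rad/s, I_d,max = (4.167×10^-11)(271)(4.42×10^5) = 4.99×10^-3 A.

4.99×10^-3 A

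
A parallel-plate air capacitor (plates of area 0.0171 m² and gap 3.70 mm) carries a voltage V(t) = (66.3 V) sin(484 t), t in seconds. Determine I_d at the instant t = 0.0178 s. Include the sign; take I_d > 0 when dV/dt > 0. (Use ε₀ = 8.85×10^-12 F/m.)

-9.05×10^-7 A

dE/dt = (V₀ω/d)·cos(ωt) with ωt = 8.6152 rad: (66.3)(484)(-0.6898)/(3.70×10^-3) = -5.982×10^6 V/(m·s).
I_d = ε₀ A dE/dt = (8.85×10^-12)(0.0171)(-5.982×10^6) = -9.05×10^-7 A.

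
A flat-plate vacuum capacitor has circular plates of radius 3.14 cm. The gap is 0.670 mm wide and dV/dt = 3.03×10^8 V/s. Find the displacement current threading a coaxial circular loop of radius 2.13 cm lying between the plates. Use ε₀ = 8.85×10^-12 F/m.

5.70×10^-3 A

dE/dt = (dV/dt)/d = 4.522×10^11 V/(m·s); I_d = ε₀(πR²)(dE/dt) = (8.85×10^-12)(3.097×10^-3)(4.522×10^11) = 0.01239 A.
The field is uniform, so I_d,enc = I_d (r/R)² = (0.01239)(2.13/3.14)² = 5.70×10^-3 A.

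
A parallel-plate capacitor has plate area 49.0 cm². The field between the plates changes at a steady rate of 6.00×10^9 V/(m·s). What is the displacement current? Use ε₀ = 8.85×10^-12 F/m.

I_d = ε₀ A (dE/dt) = (8.85×10^-12)(4.90×10^-3 m²)(6.00×10^9) = 2.60×10^-4 A.

2.60×10^-4 A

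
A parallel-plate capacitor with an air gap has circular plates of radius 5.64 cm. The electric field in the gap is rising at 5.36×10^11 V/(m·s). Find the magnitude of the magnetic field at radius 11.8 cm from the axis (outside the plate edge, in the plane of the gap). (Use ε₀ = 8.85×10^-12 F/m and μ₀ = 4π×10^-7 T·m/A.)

8.03×10^-8 T

I_d = ε₀ dΦ_E/dt = ε₀ πR² (dE/dt) = (8.85×10^-12)(9.993×10^-3)(5.36×10^11) = 0.04740 A through the full plate area.
Outside the plates the loop encloses all of I_d, so B·2πr = μ₀ I_d and B = 8.03×10^-8 T.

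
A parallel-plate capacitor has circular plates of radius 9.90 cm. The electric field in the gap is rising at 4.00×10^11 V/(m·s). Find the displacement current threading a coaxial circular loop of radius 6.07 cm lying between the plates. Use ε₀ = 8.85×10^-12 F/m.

I_d = ε₀ dΦ_E/dt = ε₀ πR² (dE/dt) = (8.85×10^-12)(0.03079)(4.00×10^11) = 0.1090 A through the full plate area.
The field is uniform, so I_d,enc = I_d (r/R)² = (0.1090)(6.07/9.90)² = 0.0410 A.

0.0410 A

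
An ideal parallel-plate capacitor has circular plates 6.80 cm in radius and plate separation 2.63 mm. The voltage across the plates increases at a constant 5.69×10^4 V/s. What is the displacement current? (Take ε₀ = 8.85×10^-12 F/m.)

2.78×10^-6 A

E = V/d so dE/dt = (dV/dt)/d = 2.163×10^7 V/(m·s), and I_d = ε₀ A dE/dt = (8.85×10^-12)(0.01453)(2.163×10^7) = 2.78×10^-6 A.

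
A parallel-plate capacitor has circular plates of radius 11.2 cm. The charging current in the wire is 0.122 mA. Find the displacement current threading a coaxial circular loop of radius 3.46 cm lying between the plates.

By continuity the displacement current in the gap matches the conduction current: I_d = 1.22×10^-4 A.
The field is uniform, so I_d,enc = I_d (r/R)² = (1.22×10^-4)(3.46/11.2)² = 1.16×10^-5 A.

1.16×10^-5 A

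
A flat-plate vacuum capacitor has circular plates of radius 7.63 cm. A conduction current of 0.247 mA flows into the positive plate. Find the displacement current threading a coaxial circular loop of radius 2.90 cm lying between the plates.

No conduction current crosses the gap, so I_d there equals the 2.47×10^-4 A in the leads.
Since J_d is uniform, the enclosed fraction is (r/R)² = 0.1445, giving I_d,enc = 3.57×10^-5 A.

3.57×10^-5 A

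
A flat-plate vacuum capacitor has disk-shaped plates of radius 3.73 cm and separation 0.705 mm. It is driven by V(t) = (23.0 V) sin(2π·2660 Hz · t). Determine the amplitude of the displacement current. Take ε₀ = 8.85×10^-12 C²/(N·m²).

2.11×10^-5 A

C = ε₀A/d = (8.85×10^-12)(4.371×10^-3)/(7.05×10^-4) = 5.487×10^-11 F; ω = 2πf = 1.671×10^4 rad/s.
I_d = C dV/dt, so |I_d|_max = C V₀ ω = (5.487×10^-11)(23.0)(1.671×10^4) = 2.11×10^-5 A.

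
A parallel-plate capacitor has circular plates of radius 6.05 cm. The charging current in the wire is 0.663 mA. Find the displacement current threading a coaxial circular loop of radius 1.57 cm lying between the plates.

4.46×10^-5 A

No conduction current crosses the gap, so I_d there equals the 6.63×10^-4 A in the leads.
Through an area πr² the displacement current is I_d·(πr²/πR²) = I_d (r/R)² = 4.46×10^-5 A.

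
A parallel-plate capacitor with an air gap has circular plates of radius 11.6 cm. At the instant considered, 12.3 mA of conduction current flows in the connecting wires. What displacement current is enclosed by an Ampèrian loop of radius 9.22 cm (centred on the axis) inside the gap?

Between the plates the displacement current equals the wire current: I_d = 12.3 mA = 0.0123 A.
Since J_d is uniform, the enclosed fraction is (r/R)² = 0.6318, giving I_d,enc = 7.77×10^-3 A.

7.77×10^-3 A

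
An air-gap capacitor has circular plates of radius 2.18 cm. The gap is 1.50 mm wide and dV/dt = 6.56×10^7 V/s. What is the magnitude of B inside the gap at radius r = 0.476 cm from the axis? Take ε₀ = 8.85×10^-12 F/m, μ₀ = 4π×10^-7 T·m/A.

dE/dt = (dV/dt)/d = 4.373×10^10 V/(m·s); I_d = ε₀(πR²)(dE/dt) = (8.85×10^-12)(1.493×10^-3)(4.373×10^10) = 5.778×10^-4 A.
An Ampèrian loop of radius r encloses a fraction (r/R)² of I_d. Then B·2πr = μ₀ I_d (r/R)², giving B = μ₀ I_d r/(2πR²) = 1.16×10^-9 T.

1.16×10^-9 T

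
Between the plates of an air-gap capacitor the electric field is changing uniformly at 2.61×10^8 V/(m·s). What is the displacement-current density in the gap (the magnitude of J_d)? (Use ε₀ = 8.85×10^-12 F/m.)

2.31×10^-3 A/m²

The displacement-current density is ε₀ ∂E/∂t = (8.85×10^-12)(2.61×10^8) = 2.31×10^-3 A/m².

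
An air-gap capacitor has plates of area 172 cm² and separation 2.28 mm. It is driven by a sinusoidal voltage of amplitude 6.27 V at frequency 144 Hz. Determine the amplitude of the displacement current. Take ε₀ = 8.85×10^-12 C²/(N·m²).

(dE/dt)_max = V₀ω/d = 2.488×10^6 V/(m·s); ω = 2πf = 904.8 rad/s.
I_d,max = ε₀ A (dE/dt)_max = (8.85×10^-12)(0.0172)(2.488×10^6) = 3.79×10^-7 A.

3.79×10^-7 A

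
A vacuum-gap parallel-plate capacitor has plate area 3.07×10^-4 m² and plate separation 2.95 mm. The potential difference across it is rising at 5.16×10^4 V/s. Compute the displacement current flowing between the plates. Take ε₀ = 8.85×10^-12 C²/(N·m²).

4.75×10^-8 A

C = ε₀A/d = (8.85×10^-12)(3.07×10^-4)/(2.95×10^-3) = 9.210×10^-13 F.
I_d = C dV/dt = (9.210×10^-13)(5.16×10^4) = 4.75×10^-8 A.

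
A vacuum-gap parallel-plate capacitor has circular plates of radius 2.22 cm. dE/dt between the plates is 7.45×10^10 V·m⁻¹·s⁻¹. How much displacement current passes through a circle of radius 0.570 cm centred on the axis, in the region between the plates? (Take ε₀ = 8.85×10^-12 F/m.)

I_d = ε₀ dΦ_E/dt = ε₀ πR² (dE/dt) = (8.85×10^-12)(1.548×10^-3)(7.45×10^10) = 1.021×10^-3 A through the full plate area.
Through an area πr² the displacement current is I_d·(πr²/πR²) = I_d (r/R)² = 6.73×10^-5 A.

6.73×10^-5 A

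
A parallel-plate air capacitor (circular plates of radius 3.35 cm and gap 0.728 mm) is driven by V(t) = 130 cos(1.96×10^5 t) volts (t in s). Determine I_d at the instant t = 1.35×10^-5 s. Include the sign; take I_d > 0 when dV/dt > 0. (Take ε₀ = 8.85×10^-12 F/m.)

-5.19×10^-4 A

dV/dt = (130)(1.96×10^5)·−sin(2.646) = -1.212×10^7 V/s.
I_d = C dV/dt with C = ε₀A/d = (8.85×10^-12)(3.526×10^-3)/(7.28×10^-4) = 4.286×10^-11 F, so I_d = (4.286×10^-11)(-1.212×10^7) = -5.19×10^-4 A.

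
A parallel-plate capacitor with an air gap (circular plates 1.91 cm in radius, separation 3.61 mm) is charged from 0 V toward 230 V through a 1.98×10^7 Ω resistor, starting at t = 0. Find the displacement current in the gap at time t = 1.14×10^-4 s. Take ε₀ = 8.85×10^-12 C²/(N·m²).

With C = ε₀A/d = (8.85×10^-12)(1.146×10^-3)/(3.61×10^-3) = 2.809×10^-12 F, the time constant is τ = RC = 5.562×10^-5 s, so t/τ = 2.050 and e^(−t/τ) = 0.1287.
I_d = I_cond = (V₀/R) e^(−t/τ) = (1.162×10^-5)(0.1287) = 1.50×10^-6 A.

1.50×10^-6 A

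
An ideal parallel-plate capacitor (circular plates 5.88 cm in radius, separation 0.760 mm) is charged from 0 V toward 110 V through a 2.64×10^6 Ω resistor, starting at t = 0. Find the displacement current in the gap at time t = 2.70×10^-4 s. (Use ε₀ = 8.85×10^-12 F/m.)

C = ε₀A/d = (8.85×10^-12)(0.01086)/(7.60×10^-4) = 1.265×10^-10 F, so τ = RC = 3.340×10^-4 s.
The conduction current is I(t) = (V₀/R) e^(−t/τ), and the displacement current between the plates equals it.
t/τ = 0.8084; I_d = (110/2.64×10^6) · e^(−0.8084) = (4.167×10^-5)(0.4456) = 1.86×10^-5 A.

1.86×10^-5 A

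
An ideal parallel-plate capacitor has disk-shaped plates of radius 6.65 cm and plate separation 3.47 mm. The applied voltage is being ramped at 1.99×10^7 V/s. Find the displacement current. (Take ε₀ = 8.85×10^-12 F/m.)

The field between the plates is E = V/d, so dE/dt = (1.99×10^7)/(3.47×10^-3 m) = 5.735×10^9 V/(m·s).
I_d = ε₀ A (dE/dt) = (8.85×10^-12)(0.01389)(5.735×10^9) = 7.05×10^-4 A.

7.05×10^-4 A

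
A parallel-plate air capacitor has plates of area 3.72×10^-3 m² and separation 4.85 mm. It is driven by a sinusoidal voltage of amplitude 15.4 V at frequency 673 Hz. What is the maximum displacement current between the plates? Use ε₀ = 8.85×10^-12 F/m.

(dE/dt)_max = V₀ω/d = 1.343×10^7 V/(m·s); ω = 2πf = 4229 rad/s.
I_d,max = ε₀ A (dE/dt)_max = (8.85×10^-12)(3.72×10^-3)(1.343×10^7) = 4.42×10^-7 A.

4.42×10^-7 A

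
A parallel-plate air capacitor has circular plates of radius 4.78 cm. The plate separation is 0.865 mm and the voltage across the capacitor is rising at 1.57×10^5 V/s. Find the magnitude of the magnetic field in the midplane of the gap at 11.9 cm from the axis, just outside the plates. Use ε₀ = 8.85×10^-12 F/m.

dE/dt = (dV/dt)/d = 1.815×10^8 V/(m·s); I_d = ε₀(πR²)(dE/dt) = (8.85×10^-12)(7.178×10^-3)(1.815×10^8) = 1.153×10^-5 A.
Outside the plates the loop encloses all of I_d, so B·2πr = μ₀ I_d and B = 1.94×10^-11 T.

1.94×10^-11 T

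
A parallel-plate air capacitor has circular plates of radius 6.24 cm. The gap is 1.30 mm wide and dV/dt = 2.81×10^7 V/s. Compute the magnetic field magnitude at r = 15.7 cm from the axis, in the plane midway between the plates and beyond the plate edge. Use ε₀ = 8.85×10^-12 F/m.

2.98×10^-9 T

dE/dt = (dV/dt)/d = 2.162×10^10 V/(m·s); I_d = ε₀(πR²)(dE/dt) = (8.85×10^-12)(0.01223)(2.162×10^10) = 2.340×10^-3 A.
With r > R the enclosed displacement current is the full I_d; B = μ₀ I_d / (2πr) = 2.98×10^-9 T.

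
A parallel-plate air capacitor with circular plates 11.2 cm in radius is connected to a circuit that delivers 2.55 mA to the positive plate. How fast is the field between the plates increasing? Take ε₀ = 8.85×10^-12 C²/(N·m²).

By continuity, I_d in the gap equals the 2.55 mA flowing in the wire.
Since I_d = ε₀ A dE/dt, dE/dt = I_d/(ε₀A) = (2.55×10^-3)/((8.85×10^-12)(0.03941)) = 7.31×10^9 V/(m·s).

7.31×10^9 V/(m·s)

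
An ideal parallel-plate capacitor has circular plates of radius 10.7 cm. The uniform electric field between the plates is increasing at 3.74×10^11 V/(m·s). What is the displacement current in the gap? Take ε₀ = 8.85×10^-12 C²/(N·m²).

0.119 A

The displacement current is ε₀ times dΦ_E/dt = ε₀ A dE/dt = (8.85×10^-12)(0.03597)(3.74×10^11) = 0.119 A.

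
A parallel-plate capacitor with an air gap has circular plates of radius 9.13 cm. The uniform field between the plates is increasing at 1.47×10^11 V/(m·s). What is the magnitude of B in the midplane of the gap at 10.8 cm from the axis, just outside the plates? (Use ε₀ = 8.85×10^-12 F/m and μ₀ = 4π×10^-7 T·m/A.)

6.31×10^-8 T

I_d = ε₀ dΦ_E/dt = ε₀ πR² (dE/dt) = (8.85×10^-12)(0.02619)(1.47×10^11) = 0.03407 A through the full plate area.
Outside the plates the loop encloses all of I_d, so B·2πr = μ₀ I_d and B = 6.31×10^-8 T.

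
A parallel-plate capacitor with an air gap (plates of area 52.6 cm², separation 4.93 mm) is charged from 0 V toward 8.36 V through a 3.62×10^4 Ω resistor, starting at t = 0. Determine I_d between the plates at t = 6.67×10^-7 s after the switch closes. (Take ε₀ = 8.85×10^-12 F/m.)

3.28×10^-5 A

C = ε₀A/d = (8.85×10^-12)(5.26×10^-3)/(4.93×10^-3) = 9.442×10^-12 F and τ = RC = 3.418×10^-7 s. I_d in the gap equals the RC charging current.
I_d(t) = (V₀/R) e^(−t/τ) = 2.309×10^-4 · e^(−1.951) = 3.28×10^-5 A.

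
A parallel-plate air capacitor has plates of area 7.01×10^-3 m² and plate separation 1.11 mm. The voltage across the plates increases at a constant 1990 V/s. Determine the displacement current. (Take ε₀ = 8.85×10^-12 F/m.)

C = ε₀A/d = (8.85×10^-12)(7.01×10^-3)/(1.11×10^-3) = 5.589×10^-11 F.
I_d = C dV/dt = (5.589×10^-11)(1990) = 1.11×10^-7 A.

1.11×10^-7 A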